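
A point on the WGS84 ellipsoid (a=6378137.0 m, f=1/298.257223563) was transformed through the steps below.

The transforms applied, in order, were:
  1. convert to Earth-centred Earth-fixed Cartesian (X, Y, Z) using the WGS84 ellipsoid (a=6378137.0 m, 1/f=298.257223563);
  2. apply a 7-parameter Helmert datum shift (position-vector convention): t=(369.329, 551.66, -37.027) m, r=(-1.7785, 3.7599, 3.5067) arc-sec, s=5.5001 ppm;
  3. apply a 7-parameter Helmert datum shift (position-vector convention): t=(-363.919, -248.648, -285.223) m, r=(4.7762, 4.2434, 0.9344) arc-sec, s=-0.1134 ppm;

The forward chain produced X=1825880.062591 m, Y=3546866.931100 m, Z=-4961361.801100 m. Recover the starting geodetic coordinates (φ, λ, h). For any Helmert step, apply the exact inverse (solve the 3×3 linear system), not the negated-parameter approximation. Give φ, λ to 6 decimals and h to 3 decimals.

start: X=1825880.0626, Y=3546866.9311, Z=-4961361.8011 m
→ Helmert⁻¹: X=1826362.3200, Y=3546992.8296, Z=-4961121.7007
→ Helmert⁻¹: X=1826133.6722, Y=3546433.3937, Z=-4960993.5209
→ geod (Bowring, a=6378137.000): φ=-51.38611300°, λ=62.75510200°, h=676.5150 m

φ=-51.386113°, λ=62.755102°, h=676.515 m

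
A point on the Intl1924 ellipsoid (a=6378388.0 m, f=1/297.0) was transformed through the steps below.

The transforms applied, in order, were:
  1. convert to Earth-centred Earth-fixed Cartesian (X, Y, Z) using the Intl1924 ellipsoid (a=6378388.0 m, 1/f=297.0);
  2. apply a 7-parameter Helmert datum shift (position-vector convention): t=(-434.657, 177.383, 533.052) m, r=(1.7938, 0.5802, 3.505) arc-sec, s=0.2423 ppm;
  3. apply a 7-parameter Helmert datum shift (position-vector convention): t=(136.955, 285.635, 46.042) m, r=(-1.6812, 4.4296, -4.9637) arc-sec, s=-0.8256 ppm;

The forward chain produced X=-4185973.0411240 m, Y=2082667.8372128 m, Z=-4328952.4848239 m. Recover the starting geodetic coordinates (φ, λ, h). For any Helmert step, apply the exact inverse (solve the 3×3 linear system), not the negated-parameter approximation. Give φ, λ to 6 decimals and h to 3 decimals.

φ=-42.996854°, λ=153.551363°, h=3394.878 m

start: X=-4185973.0411, Y=2082667.8372, Z=-4328952.4848 m
→ Helmert⁻¹: X=-4186070.5943, Y=2082318.4698, Z=-4329075.0257
→ Helmert⁻¹: X=-4185587.3626, Y=2082174.0538, Z=-4329636.9100
→ geod (Bowring, a=6378388.000): φ=-42.99685400°, λ=153.55136300°, h=3394.8780 m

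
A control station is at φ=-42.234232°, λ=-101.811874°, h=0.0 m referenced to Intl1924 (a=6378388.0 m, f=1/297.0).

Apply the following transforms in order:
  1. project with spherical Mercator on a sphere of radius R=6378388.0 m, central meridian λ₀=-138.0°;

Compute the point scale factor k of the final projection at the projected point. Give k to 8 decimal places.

start: φ=-42.234232°, λ=-101.811874°, h=0.000 m
→ into merc (λ₀=-138.0°): φ=-42.23423200°, λ−λ₀=36.18812600°
scale k = 1.35061556

1.35061556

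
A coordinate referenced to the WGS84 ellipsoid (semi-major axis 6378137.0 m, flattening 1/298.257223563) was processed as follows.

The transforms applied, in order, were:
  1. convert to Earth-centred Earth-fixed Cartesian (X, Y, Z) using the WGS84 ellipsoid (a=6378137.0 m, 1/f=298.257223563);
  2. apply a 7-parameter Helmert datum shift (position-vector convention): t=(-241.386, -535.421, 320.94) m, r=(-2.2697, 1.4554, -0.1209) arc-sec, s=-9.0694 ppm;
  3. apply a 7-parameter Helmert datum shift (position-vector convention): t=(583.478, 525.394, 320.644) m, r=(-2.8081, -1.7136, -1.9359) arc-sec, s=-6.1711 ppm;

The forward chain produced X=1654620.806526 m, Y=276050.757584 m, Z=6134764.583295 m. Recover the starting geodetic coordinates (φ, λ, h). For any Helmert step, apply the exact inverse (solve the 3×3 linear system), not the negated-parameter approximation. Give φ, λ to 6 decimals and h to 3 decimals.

start: X=1654620.8065, Y=276050.7576, Z=6134764.5833 m
→ Helmert⁻¹: X=1654095.9143, Y=275459.0734, Z=6134471.8041
→ Helmert⁻¹: X=1654308.8596, Y=275930.4673, Z=6134221.2067
→ geod (Bowring, a=6378137.000): φ=74.80603400°, λ=9.46947700°, h=1133.9790 m

φ=74.806034°, λ=9.469477°, h=1133.979 m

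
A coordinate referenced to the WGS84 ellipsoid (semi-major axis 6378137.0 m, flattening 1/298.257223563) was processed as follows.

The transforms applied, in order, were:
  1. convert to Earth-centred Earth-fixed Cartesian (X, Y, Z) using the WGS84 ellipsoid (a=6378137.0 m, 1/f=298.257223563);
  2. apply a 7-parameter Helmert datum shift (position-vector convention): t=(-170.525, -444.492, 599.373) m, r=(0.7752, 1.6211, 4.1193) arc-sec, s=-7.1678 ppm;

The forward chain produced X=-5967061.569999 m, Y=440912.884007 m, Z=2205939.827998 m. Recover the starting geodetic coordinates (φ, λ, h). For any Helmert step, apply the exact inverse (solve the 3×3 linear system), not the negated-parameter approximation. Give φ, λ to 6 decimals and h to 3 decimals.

start: X=-5967061.5700, Y=440912.8840, Z=2205939.8280 m
→ Helmert⁻¹: X=-5966942.3301, Y=441487.9931, Z=2205307.7072
→ geod (Bowring, a=6378137.000): φ=20.35806000°, λ=175.76845400°, h=1162.7450 m

φ=20.358060°, λ=175.768454°, h=1162.745 m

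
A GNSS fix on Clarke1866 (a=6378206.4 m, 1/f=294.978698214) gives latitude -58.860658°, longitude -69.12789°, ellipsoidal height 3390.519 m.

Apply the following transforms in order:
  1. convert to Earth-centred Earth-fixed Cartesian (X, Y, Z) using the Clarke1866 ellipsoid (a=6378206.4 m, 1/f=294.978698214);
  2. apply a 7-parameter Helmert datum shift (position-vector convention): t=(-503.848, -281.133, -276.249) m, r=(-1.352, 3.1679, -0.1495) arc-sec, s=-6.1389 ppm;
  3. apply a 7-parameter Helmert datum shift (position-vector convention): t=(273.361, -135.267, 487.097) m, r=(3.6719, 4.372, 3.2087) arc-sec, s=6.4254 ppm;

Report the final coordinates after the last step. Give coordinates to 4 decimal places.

start: φ=-58.860658°, λ=-69.127890°, h=3390.519 m
→ ECEF (a=6378206.400, f=1/294.978698214): X=1178679.9468, Y=-3091171.8262, Z=-5438628.9517
→ Helmert 7p (PV): X=1178083.0944, Y=-3091470.4854, Z=-5438869.6545
→ Helmert 7p (PV): X=1178296.8336, Y=-3091510.4670, Z=-5438497.5096

X=1178296.8336 m, Y=-3091510.4670 m, Z=-5438497.5096 m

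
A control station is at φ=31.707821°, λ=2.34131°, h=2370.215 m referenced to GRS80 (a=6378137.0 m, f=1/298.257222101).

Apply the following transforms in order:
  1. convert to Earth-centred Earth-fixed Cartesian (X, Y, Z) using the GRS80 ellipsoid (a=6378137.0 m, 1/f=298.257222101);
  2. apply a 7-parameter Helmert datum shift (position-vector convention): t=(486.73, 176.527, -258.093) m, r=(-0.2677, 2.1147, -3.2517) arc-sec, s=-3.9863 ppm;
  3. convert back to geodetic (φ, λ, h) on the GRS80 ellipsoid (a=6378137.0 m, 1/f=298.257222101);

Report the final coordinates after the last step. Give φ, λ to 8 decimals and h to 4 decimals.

start: φ=31.707821°, λ=2.341310°, h=2370.215 m
→ ECEF (a=6378137.000, f=1/298.257222101): X=5428637.2685, Y=221957.0472, Z=3334158.4289
→ Helmert 7p (PV): X=5429140.0402, Y=222051.4362, Z=3333831.1008
→ geod (Bowring, a=6378137.000): φ=31.70291214°, λ=2.34208788°, h=2628.8502 m

φ=31.70291214°, λ=2.34208788°, h=2628.8502 m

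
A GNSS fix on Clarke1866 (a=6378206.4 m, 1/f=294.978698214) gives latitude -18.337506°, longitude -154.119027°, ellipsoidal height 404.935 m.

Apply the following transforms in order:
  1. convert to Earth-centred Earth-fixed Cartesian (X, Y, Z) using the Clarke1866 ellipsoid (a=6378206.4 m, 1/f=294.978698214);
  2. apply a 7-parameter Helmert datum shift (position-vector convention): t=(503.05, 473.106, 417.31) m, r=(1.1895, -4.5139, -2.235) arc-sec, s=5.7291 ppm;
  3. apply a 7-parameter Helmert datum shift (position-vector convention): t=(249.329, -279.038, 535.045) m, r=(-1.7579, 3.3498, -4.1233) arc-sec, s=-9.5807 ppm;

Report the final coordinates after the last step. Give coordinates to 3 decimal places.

start: φ=-18.337506°, λ=-154.119027°, h=404.935 m
→ ECEF (a=6378206.400, f=1/294.978698214): X=-5449259.4467, Y=-2643782.2944, Z=-1993885.2138
→ Helmert 7p (PV): X=-5448772.6287, Y=-2643253.7901, Z=-1993613.8256
→ Helmert 7p (PV): X=-5448556.3122, Y=-2643415.5727, Z=-1992948.6646

X=-5448556.312 m, Y=-2643415.573 m, Z=-1992948.665 m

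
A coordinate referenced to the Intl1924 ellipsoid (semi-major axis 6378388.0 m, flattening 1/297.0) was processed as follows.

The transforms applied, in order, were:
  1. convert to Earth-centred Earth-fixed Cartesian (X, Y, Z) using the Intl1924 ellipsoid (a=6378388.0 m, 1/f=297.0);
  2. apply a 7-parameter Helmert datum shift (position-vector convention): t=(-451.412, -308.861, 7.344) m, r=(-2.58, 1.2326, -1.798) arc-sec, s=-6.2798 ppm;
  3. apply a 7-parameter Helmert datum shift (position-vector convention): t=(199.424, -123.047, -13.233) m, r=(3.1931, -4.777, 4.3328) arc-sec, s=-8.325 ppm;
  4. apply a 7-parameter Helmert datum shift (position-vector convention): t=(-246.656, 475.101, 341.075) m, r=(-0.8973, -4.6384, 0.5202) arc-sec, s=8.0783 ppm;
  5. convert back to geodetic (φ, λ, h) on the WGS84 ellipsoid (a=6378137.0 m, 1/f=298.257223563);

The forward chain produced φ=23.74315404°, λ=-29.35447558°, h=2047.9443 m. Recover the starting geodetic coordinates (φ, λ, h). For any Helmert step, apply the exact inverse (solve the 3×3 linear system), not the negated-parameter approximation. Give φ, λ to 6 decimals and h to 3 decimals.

start: φ=23.743154°, λ=-29.354476°, h=2047.944 m
→ ECEF (a=6378137.000, f=1/298.257223563): X=5093070.9880, Y=-2864468.8672, Z=2553094.2285
→ Helmert⁻¹: X=5093326.6756, Y=-2864944.7743, Z=2552605.5319
→ Helmert⁻¹: X=5093168.5881, Y=-2864913.0491, Z=2552566.4107
→ Helmert⁻¹: X=5093661.7042, Y=-2864609.7042, Z=2552569.7040
→ geod (Bowring, a=6378388.000): φ=23.73730500°, λ=-29.35284000°, h=2135.0450 m

φ=23.737305°, λ=-29.352840°, h=2135.045 m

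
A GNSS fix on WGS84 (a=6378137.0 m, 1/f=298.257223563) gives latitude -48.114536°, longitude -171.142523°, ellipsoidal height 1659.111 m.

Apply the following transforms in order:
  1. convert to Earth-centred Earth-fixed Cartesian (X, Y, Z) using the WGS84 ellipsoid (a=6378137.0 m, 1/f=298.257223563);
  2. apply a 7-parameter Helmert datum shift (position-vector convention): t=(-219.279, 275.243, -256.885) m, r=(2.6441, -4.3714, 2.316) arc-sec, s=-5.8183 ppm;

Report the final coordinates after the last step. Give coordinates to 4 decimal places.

X=-4216549.2417 m, Y=-656782.3407 m, Z=-4726950.8688 m

start: φ=-48.114536°, λ=-171.142523°, h=1659.111 m
→ ECEF (a=6378137.000, f=1/298.257223563): X=-4216462.0446, Y=-657074.6534, Z=-4726623.7022
→ Helmert 7p (PV): X=-4216549.2417, Y=-656782.3407, Z=-4726950.8688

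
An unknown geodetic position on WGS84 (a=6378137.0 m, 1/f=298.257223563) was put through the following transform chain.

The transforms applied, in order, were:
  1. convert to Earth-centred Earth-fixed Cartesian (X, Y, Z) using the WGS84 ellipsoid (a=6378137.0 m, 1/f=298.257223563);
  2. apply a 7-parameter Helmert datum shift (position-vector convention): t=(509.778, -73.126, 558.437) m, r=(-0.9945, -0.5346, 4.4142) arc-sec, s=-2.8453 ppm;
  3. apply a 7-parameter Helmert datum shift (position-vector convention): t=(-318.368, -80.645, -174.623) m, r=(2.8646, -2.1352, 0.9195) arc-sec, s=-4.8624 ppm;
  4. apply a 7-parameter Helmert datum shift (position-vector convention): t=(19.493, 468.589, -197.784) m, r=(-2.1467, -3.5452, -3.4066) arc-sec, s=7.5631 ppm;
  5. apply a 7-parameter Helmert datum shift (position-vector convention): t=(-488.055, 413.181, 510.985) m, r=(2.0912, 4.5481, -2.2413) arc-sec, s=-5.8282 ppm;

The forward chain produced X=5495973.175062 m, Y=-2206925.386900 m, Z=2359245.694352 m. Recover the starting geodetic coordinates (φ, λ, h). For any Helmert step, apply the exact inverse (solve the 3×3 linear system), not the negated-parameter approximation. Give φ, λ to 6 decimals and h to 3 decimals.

start: X=5495973.1751, Y=-2206925.3869, Z=2359245.6944 m
→ Helmert⁻¹: X=5496465.2361, Y=-2207267.7920, Z=2358892.0308
→ Helmert⁻¹: X=5496481.1789, Y=-2207653.4566, Z=2358954.5254
→ Helmert⁻¹: X=5496840.8545, Y=-2207575.2866, Z=2359114.3764
→ Helmert⁻¹: X=5496305.5833, Y=-2207637.4377, Z=2358537.7607
→ geod (Bowring, a=6378137.000): φ=21.84471900°, λ=-21.88327700°, h=203.4650 m

φ=21.844719°, λ=-21.883277°, h=203.465 m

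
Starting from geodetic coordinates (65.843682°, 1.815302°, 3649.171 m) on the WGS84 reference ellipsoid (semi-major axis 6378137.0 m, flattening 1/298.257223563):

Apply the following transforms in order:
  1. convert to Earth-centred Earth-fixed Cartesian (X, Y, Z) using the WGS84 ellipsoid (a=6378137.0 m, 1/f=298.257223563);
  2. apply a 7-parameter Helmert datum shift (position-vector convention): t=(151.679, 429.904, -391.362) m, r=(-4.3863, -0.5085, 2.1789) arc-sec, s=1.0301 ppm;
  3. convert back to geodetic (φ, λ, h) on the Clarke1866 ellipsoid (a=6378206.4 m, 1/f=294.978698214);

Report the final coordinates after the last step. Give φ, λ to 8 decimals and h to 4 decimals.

start: φ=65.843682°, λ=1.815302°, h=3649.171 m
→ ECEF (a=6378137.000, f=1/298.257223563): X=2617592.1815, Y=82960.9257, Z=5800165.8673
→ Helmert 7p (PV): X=2617731.3815, Y=83541.9093, Z=5799785.1689
→ geod (Bowring, a=6378206.400): φ=65.84259282°, λ=1.82790900°, h=3494.8632 m

φ=65.84259282°, λ=1.82790900°, h=3494.8632 m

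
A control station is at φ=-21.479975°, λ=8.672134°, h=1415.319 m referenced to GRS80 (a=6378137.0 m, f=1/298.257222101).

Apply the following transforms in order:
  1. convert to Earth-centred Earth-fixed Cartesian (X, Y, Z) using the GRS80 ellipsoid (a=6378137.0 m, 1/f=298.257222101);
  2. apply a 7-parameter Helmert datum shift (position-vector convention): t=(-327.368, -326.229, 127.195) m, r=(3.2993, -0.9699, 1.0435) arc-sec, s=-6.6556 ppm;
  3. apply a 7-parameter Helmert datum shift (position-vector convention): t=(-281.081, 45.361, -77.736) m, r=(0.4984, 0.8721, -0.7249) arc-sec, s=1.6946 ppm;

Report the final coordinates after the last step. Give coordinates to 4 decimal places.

start: φ=-21.479975°, λ=8.672134°, h=1415.319 m
→ ECEF (a=6378137.000, f=1/298.257222101): X=5871229.8245, Y=895502.2734, Z=-2321446.1062
→ Helmert 7p (PV): X=5870869.7655, Y=895236.9192, Z=-2321261.5291
→ Helmert 7p (PV): X=5870591.9650, Y=895268.7735, Z=-2321365.8580

X=5870591.9650 m, Y=895268.7735 m, Z=-2321365.8580 m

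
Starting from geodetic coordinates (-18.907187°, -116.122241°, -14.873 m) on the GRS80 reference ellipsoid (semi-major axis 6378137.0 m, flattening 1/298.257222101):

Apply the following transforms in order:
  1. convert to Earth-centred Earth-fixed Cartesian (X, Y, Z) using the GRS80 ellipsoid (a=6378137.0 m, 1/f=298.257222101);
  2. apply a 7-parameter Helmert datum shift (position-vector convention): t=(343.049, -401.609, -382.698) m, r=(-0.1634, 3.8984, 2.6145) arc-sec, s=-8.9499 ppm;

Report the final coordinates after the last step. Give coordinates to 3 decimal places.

X=-2657228.707 m, Y=-5419950.916 m, Z=-2053937.844 m

start: φ=-18.907187°, λ=-116.122241°, h=-14.873 m
→ ECEF (a=6378137.000, f=1/298.257222101): X=-2657625.4231, Y=-5419562.4987, Z=-2053628.0480
→ Helmert 7p (PV): X=-2657228.7070, Y=-5419950.9163, Z=-2053937.8444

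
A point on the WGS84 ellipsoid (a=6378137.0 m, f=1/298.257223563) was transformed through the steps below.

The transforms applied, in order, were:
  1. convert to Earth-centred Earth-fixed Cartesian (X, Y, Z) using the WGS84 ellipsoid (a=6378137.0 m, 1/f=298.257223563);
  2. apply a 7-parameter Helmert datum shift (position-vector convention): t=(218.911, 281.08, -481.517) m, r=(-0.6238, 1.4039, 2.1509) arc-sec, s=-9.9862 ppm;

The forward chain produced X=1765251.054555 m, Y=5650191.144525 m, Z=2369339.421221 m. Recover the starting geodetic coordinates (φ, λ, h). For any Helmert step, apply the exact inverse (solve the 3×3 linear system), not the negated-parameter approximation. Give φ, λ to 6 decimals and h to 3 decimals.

φ=21.952684°, λ=72.650724°, h=854.407 m

start: X=1765251.0546, Y=5650191.1445, Z=2369339.4212 m
→ Helmert⁻¹: X=1765092.5564, Y=5649940.9130, Z=2369873.7046
→ geod (Bowring, a=6378137.000): φ=21.95268400°, λ=72.65072400°, h=854.4070 m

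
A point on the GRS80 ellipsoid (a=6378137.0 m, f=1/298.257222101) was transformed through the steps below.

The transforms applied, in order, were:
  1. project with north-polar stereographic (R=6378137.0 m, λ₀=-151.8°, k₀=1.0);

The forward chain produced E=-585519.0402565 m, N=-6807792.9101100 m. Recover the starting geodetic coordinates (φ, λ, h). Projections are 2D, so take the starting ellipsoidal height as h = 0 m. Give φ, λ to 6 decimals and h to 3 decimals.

φ=33.648350°, λ=-156.715751°, h=0.000 m

start: E=-585519.0403, N=-6807792.9101 m
→ stereo⁻¹: φ=33.64835000°, λ=-156.71575100°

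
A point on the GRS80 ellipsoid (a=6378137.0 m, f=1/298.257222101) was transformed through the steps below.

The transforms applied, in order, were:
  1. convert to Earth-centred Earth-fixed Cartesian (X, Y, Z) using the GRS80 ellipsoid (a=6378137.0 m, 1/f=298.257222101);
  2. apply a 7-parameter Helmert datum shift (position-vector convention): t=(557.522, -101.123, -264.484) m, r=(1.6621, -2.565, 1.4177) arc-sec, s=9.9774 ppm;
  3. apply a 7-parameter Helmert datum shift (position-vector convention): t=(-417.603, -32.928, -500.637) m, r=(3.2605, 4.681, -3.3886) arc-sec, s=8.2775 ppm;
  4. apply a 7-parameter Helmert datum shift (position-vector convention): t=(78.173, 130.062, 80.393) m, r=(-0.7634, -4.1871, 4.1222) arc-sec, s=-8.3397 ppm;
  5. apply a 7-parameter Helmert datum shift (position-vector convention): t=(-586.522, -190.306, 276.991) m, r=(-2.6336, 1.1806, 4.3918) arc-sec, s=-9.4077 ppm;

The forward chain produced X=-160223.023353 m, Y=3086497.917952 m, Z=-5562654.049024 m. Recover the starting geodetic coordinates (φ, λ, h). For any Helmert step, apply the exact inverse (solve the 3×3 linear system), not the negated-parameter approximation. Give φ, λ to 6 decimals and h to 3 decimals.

φ=-61.103428°, λ=92.963270°, h=1535.932 m

start: X=-160223.0234, Y=3086497.9180, Z=-5562654.0490 m
→ Helmert⁻¹: X=-159540.4384, Y=3086791.6878, Z=-5562944.8757
→ Helmert⁻¹: X=-159671.1827, Y=3086711.1481, Z=-5563056.9977
→ Helmert⁻¹: X=-159176.7323, Y=3086627.9814, Z=-5562562.7208
→ Helmert⁻¹: X=-159780.6148, Y=3086654.5842, Z=-5562265.6257
→ geod (Bowring, a=6378137.000): φ=-61.10342800°, λ=92.96327000°, h=1535.9320 m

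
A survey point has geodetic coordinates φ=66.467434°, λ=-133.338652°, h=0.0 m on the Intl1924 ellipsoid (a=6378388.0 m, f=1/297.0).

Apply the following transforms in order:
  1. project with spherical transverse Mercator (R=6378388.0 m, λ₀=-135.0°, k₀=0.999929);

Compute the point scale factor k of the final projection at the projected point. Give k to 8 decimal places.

0.99999600

start: φ=66.467434°, λ=-133.338652°, h=0.000 m
→ into tm (λ₀=-135.0°): φ=66.46743400°, λ−λ₀=1.66134800°
scale k = 0.99999600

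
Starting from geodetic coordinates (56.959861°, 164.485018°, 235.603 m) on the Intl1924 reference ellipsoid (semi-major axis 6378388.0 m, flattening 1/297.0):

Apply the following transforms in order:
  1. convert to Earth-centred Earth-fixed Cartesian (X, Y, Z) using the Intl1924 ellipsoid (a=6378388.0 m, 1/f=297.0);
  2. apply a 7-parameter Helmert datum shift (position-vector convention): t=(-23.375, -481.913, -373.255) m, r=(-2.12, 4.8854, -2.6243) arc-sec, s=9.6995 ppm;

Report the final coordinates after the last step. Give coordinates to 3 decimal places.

start: φ=56.959861°, λ=164.485018°, h=235.603 m
→ ECEF (a=6378388.000, f=1/297.0): X=-3359008.7209, Y=932481.5133, Z=5323772.8709
→ Helmert 7p (PV): X=-3358926.7173, Y=932106.1004, Z=5323521.2288

X=-3358926.717 m, Y=932106.100 m, Z=5323521.229 m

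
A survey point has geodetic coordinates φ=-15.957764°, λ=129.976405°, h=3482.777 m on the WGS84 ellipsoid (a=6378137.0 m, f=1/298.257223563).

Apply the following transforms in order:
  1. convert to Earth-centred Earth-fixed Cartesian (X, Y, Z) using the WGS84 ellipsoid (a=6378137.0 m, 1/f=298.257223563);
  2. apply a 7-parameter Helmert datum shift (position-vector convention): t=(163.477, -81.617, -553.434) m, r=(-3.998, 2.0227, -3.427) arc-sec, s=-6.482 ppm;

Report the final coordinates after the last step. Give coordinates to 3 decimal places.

start: φ=-15.957764°, λ=129.976405°, h=3482.777 m
→ ECEF (a=6378137.000, f=1/298.257223563): X=-3943014.2288, Y=4703033.2860, Z=-1743192.3276
→ Helmert 7p (PV): X=-3942764.1490, Y=4702952.9072, Z=-1743786.9536

X=-3942764.149 m, Y=4702952.907 m, Z=-1743786.954 m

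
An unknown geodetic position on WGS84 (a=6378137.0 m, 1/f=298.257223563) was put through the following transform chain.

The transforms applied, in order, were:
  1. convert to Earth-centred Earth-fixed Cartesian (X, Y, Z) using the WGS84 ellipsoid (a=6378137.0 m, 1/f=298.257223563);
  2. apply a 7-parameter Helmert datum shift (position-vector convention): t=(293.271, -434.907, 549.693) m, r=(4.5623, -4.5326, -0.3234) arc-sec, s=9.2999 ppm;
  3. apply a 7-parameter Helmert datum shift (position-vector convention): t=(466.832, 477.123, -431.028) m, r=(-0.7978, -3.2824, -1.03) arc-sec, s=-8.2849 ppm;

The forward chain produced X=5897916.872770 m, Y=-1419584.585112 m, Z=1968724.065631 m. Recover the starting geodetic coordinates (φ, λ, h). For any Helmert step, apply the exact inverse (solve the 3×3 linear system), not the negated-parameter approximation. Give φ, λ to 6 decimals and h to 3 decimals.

φ=18.092313°, λ=-13.534443°, h=987.702 m

start: X=5897916.8728, Y=-1419584.5851, Z=1968724.0656 m
→ Helmert⁻¹: X=5897537.3270, Y=-1420051.6395, Z=1969072.0649
→ Helmert⁻¹: X=5897234.6935, Y=-1419550.7457, Z=1968405.8738
→ geod (Bowring, a=6378137.000): φ=18.09231300°, λ=-13.53444300°, h=987.7020 m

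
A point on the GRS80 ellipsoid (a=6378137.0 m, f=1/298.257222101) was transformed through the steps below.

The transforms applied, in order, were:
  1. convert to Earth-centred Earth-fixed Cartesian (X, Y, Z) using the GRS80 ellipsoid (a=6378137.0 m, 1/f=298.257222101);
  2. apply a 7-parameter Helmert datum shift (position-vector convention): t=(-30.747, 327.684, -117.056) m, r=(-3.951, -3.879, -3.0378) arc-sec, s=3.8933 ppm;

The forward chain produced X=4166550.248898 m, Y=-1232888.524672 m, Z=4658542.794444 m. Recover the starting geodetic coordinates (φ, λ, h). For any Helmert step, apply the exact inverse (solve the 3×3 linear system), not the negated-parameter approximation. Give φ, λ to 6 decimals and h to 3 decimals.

start: X=4166550.2489, Y=-1232888.5247, Z=4658542.7944 m
→ Helmert⁻¹: X=4166670.5451, Y=-1233239.2763, Z=4658539.7322
→ geod (Bowring, a=6378137.000): φ=47.18399300°, λ=-16.48755000°, h=3883.5240 m

φ=47.183993°, λ=-16.487550°, h=3883.524 m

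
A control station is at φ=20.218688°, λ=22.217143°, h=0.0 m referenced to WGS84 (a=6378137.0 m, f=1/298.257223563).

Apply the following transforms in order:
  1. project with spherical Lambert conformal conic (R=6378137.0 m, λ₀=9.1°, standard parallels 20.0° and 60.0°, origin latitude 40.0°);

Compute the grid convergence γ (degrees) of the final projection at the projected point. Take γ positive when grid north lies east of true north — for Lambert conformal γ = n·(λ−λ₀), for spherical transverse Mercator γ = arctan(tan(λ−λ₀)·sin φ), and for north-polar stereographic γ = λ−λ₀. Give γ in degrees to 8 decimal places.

8.61583357

start: φ=20.218688°, λ=22.217143°, h=0.000 m
→ into lcc (λ₀=9.1°): φ=20.21868800°, λ−λ₀=13.11714300°
convergence γ = 8.61583357°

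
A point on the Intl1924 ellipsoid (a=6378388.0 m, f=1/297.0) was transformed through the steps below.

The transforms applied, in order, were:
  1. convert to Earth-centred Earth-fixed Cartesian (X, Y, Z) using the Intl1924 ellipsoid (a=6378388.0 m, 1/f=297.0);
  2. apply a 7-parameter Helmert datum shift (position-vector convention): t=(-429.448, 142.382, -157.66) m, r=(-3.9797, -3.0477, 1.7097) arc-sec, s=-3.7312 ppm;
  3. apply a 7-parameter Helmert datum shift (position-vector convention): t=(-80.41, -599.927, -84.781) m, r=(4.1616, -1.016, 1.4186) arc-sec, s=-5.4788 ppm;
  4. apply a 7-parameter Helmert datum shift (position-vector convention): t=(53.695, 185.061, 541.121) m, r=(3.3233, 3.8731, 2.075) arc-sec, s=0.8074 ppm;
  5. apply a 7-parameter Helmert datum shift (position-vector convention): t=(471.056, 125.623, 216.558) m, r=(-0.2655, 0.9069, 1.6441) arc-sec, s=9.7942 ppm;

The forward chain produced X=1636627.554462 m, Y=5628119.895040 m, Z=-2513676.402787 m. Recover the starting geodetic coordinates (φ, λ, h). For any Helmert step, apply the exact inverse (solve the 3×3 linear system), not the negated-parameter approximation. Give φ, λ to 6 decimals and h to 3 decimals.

start: X=1636627.5545, Y=5628119.8950, Z=-2513676.4028 m
→ Helmert⁻¹: X=1636196.3858, Y=5627929.3448, Z=-2513853.9013
→ Helmert⁻¹: X=1636245.1983, Y=5627682.7672, Z=-2514452.9401
→ Helmert⁻¹: X=1636360.8965, Y=5628251.5437, Z=-2514503.5507
→ Helmert⁻¹: X=1636805.9527, Y=5628165.1048, Z=-2514270.8666
→ geod (Bowring, a=6378388.000): φ=-23.35758000°, λ=73.78429700°, h=2810.9920 m

φ=-23.357580°, λ=73.784297°, h=2810.992 m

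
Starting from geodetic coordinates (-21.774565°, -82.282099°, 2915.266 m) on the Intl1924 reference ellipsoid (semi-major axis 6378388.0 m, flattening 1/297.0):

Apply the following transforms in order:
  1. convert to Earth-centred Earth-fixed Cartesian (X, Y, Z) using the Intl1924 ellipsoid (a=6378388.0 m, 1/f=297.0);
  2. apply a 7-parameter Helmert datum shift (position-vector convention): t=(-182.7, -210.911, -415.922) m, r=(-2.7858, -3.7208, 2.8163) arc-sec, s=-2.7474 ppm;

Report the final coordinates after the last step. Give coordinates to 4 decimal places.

X=796142.9763 m, Y=-5875251.6831 m, Z=-2352677.3938 m

start: φ=-21.774565°, λ=-82.282099°, h=2915.266 m
→ ECEF (a=6378388.000, f=1/297.0): X=796205.2134, Y=-5875036.0136, Z=-2352361.6450
→ Helmert 7p (PV): X=796142.9763, Y=-5875251.6831, Z=-2352677.3938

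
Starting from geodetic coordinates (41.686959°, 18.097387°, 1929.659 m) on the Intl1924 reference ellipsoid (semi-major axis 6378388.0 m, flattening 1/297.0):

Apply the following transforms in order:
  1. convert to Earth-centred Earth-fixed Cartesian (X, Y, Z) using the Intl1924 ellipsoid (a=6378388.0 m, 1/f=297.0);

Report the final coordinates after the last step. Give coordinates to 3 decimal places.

start: φ=41.686959°, λ=18.097387°, h=1929.659 m
→ ECEF (a=6378388.000, f=1/297.0): X=4535788.3206, Y=1482295.1916, Z=4221057.2977

X=4535788.321 m, Y=1482295.192 m, Z=4221057.298 m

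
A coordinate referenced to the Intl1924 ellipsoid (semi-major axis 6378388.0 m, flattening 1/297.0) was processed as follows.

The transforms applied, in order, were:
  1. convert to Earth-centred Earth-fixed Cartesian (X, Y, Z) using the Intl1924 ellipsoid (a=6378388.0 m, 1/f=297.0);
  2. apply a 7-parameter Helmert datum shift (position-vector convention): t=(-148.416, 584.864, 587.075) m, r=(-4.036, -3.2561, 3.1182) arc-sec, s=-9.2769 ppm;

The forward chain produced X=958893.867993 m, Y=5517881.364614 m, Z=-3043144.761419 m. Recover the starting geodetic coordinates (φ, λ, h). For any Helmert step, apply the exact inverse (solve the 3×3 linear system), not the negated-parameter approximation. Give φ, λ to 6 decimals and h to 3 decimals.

φ=-28.686490°, λ=80.138830°, h=332.596 m

start: X=958893.8680, Y=5517881.3646, Z=-3043144.7614 m
→ Helmert⁻¹: X=959086.5426, Y=5517392.7412, Z=-3043667.2540
→ geod (Bowring, a=6378388.000): φ=-28.68649000°, λ=80.13883000°, h=332.5960 m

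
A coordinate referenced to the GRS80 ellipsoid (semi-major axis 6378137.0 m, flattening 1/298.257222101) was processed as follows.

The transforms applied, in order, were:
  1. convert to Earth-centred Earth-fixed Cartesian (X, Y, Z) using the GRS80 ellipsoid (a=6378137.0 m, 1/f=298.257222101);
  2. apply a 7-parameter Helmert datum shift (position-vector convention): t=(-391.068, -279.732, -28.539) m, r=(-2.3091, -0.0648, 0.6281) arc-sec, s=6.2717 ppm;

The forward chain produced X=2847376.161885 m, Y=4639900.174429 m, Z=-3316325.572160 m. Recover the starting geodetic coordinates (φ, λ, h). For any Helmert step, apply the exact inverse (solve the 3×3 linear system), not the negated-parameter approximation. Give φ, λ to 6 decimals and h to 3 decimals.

φ=-31.517290°, λ=58.461802°, h=2493.962 m

start: X=2847376.1619, Y=4639900.1744, Z=-3316325.5722 m
→ Helmert⁻¹: X=2847762.4577, Y=4640179.2576, Z=-3316225.1831
→ geod (Bowring, a=6378137.000): φ=-31.51729000°, λ=58.46180200°, h=2493.9620 m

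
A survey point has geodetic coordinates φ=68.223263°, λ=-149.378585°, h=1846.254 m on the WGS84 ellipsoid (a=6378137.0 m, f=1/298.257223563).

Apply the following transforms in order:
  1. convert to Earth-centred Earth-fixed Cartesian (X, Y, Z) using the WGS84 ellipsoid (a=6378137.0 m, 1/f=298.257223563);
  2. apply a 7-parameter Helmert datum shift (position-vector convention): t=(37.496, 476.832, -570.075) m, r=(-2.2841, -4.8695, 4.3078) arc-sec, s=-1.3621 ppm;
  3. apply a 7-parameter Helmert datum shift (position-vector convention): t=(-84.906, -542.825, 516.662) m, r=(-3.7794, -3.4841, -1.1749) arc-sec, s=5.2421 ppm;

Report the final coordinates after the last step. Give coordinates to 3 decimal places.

start: φ=68.223263°, λ=-149.378585°, h=1846.254 m
→ ECEF (a=6378137.000, f=1/298.257223563): X=-2042756.2087, Y=-1209113.4247, Z=5902091.0037
→ Helmert 7p (PV): X=-2042830.0146, Y=-1208612.2507, Z=5901478.0534
→ Helmert 7p (PV): X=-2043032.1984, Y=-1209041.6416, Z=5902013.2907

X=-2043032.198 m, Y=-1209041.642 m, Z=5902013.291 m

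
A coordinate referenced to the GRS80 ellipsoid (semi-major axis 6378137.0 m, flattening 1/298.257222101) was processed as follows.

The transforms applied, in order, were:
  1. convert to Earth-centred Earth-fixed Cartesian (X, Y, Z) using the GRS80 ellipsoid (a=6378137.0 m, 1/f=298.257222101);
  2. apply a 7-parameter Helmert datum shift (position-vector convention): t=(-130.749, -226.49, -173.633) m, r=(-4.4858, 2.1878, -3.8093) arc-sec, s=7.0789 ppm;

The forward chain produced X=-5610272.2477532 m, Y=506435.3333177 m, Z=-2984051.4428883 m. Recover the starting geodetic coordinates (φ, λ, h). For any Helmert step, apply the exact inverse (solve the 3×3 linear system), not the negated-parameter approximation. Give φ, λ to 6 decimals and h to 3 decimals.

start: X=-5610272.2478, Y=506435.3333, Z=-2984051.4429 m
→ Helmert⁻¹: X=-5610079.4921, Y=506619.5230, Z=-2983905.1744
→ geod (Bowring, a=6378137.000): φ=-28.07085800°, λ=174.83988800°, h=996.3500 m

φ=-28.070858°, λ=174.839888°, h=996.350 m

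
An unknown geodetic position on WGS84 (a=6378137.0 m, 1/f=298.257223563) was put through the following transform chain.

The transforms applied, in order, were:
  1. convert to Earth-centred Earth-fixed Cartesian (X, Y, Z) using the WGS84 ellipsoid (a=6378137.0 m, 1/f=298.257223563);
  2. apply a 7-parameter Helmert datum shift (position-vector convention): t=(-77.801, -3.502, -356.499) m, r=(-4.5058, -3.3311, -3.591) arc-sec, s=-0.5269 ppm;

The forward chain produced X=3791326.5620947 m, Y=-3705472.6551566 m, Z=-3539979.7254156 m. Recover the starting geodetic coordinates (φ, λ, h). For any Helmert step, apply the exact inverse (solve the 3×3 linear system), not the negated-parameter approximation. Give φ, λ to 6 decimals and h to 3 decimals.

φ=-33.909347°, λ=-44.342095°, h=2978.104 m

start: X=3791326.5621, Y=-3705472.6552, Z=-3539979.7254 m
→ Helmert⁻¹: X=3791413.7034, Y=-3705327.7731, Z=-3539767.2633
→ geod (Bowring, a=6378137.000): φ=-33.90934700°, λ=-44.34209500°, h=2978.1040 m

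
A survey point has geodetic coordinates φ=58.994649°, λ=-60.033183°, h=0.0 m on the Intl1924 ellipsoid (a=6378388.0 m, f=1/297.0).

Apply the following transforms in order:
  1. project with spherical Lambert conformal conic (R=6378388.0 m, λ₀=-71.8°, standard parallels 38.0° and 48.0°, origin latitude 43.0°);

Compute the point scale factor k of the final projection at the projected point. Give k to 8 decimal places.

start: φ=58.994649°, λ=-60.033183°, h=0.000 m
→ into lcc (λ₀=-71.8°): φ=58.99464900°, λ−λ₀=11.76681700°
scale k = 1.04050530

1.04050530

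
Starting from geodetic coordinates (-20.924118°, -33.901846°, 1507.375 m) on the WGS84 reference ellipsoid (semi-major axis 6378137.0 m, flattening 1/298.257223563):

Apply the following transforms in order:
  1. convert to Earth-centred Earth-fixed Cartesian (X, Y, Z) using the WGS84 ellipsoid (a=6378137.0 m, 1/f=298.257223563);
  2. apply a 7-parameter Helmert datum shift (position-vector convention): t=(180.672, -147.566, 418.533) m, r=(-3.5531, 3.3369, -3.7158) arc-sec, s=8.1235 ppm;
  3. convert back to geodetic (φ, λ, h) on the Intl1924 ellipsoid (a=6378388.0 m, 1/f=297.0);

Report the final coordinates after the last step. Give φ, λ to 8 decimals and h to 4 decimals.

φ=-20.92060680°, λ=-33.90359417°, h=1387.3430 m

start: φ=-20.924118°, λ=-33.901846°, h=1507.375 m
→ ECEF (a=6378137.000, f=1/298.257223563): X=4947993.4695, Y=-3325145.0346, Z=-2264087.9832
→ Helmert 7p (PV): X=4948117.8064, Y=-3325447.7511, Z=-2263710.6114
→ geod (Bowring, a=6378388.000): φ=-20.92060680°, λ=-33.90359417°, h=1387.3430 m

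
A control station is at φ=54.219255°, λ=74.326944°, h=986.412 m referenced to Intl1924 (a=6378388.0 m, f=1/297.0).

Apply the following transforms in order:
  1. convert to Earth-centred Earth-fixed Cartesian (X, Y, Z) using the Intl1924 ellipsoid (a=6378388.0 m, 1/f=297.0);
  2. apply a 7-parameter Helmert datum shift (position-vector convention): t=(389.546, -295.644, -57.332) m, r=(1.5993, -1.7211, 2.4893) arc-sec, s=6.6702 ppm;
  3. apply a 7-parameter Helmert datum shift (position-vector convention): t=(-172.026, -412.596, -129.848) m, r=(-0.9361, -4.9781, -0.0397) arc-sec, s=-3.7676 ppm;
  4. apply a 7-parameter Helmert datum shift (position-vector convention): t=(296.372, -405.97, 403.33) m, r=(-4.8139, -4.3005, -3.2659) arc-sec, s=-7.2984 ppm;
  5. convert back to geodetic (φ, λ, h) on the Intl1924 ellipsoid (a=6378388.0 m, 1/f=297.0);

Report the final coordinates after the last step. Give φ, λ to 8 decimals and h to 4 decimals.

start: φ=54.219255°, λ=74.326944°, h=986.412 m
→ ECEF (a=6378388.000, f=1/297.0): X=1009866.8555, Y=3599212.1745, Z=5151955.1013
→ Helmert 7p (PV): X=1010176.7114, Y=3598912.7790, Z=5151968.4675
→ Helmert 7p (PV): X=1009877.2324, Y=3598509.8106, Z=5151827.2560
→ Helmert 7p (PV): X=1010115.7988, Y=3598181.8222, Z=5152130.0581
→ geod (Bowring, a=6378388.000): φ=54.22691295°, λ=74.31900207°, h=587.7138 m

φ=54.22691295°, λ=74.31900207°, h=587.7138 m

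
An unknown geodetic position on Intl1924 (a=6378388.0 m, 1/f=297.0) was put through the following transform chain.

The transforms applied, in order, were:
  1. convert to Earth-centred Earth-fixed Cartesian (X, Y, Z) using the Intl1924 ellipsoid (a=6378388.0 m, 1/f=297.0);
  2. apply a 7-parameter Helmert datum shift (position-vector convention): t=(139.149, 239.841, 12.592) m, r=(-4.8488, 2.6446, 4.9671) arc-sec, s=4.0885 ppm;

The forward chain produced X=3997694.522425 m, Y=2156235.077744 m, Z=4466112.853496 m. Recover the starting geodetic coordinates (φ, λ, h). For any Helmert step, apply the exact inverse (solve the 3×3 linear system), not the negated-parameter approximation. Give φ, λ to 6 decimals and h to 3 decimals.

start: X=3997694.5224, Y=2156235.0777, Z=4466112.8535 m
→ Helmert⁻¹: X=3997533.6807, Y=2155785.1672, Z=4466183.9333
→ geod (Bowring, a=6378388.000): φ=44.71239500°, λ=28.33704400°, h=2007.3440 m

φ=44.712395°, λ=28.337044°, h=2007.344 m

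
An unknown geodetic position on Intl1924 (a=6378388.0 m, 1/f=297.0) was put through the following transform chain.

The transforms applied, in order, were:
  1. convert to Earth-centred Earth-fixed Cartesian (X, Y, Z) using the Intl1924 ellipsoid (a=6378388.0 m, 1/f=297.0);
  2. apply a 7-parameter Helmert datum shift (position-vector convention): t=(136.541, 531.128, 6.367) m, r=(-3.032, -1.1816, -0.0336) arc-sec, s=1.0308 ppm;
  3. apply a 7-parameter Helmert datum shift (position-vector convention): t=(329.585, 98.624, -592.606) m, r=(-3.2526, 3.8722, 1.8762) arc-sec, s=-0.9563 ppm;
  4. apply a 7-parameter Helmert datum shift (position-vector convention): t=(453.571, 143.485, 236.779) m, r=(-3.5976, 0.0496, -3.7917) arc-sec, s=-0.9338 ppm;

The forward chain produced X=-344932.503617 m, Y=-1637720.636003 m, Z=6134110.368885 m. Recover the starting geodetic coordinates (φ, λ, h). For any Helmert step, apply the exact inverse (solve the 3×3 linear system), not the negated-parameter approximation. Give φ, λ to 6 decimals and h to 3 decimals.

φ=74.826363°, λ=-101.919106°, h=531.362 m

start: X=-344932.5036, Y=-1637720.6360, Z=6134110.3689 m
→ Helmert⁻¹: X=-345357.7617, Y=-1637978.9836, Z=6133850.6656
→ Helmert⁻¹: X=-345817.7393, Y=-1638172.7624, Z=6134416.8135
→ Helmert⁻¹: X=-345918.5156, Y=-1638792.4302, Z=6134382.0153
→ geod (Bowring, a=6378388.000): φ=74.82636300°, λ=-101.91910600°, h=531.3620 m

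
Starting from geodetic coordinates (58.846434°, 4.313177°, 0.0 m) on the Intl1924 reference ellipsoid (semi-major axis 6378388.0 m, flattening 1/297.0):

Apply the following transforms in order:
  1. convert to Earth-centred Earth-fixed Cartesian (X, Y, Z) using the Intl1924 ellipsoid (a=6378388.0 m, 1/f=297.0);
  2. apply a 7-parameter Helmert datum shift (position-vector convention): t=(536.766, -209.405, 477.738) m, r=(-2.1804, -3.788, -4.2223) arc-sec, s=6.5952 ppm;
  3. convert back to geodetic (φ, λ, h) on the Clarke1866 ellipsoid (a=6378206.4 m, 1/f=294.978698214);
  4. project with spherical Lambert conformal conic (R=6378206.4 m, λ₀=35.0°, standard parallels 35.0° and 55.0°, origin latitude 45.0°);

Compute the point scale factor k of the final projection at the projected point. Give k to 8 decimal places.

start: φ=58.846434°, λ=4.313177°, h=0.000 m
→ ECEF (a=6378388.000, f=1/297.0): X=3298539.3836, Y=248781.3290, Z=5435221.8391
→ Helmert 7p (PV): X=3299003.1797, Y=248563.4977, Z=5435793.3709
→ geod (Bowring, a=6378206.400): φ=58.84682770°, λ=4.30881108°, h=1008.7230 m
→ into lcc (λ₀=35.0°): φ=58.84682770°, λ−λ₀=-30.69118892°
scale k = 1.01580464

1.01580464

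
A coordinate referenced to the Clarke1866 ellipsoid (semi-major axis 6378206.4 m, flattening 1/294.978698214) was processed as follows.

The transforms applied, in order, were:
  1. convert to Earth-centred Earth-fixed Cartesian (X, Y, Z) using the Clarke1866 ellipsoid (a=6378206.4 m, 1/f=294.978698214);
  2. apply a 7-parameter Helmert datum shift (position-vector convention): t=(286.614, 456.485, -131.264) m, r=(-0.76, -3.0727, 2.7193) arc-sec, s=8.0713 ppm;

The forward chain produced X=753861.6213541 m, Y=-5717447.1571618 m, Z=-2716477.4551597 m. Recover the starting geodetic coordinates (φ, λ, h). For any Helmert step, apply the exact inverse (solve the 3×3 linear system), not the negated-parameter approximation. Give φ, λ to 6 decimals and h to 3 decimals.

φ=-25.370462°, λ=-82.493274°, h=700.708 m

start: X=753861.6214, Y=-5717447.1572, Z=-2716477.4552 m
→ Helmert⁻¹: X=753453.0783, Y=-5717857.4162, Z=-2716356.5589
→ geod (Bowring, a=6378206.400): φ=-25.37046200°, λ=-82.49327400°, h=700.7080 m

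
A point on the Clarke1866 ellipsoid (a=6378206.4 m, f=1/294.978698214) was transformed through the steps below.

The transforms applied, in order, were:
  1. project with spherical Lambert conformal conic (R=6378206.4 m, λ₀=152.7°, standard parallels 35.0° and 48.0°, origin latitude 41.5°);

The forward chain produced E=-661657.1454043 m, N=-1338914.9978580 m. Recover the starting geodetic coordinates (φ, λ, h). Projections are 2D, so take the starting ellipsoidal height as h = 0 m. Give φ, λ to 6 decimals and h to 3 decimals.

start: E=-661657.1454, N=-1338914.9979 m
→ lcc⁻¹: φ=29.25433100°, λ=145.98640000°

φ=29.254331°, λ=145.986400°, h=0.000 m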